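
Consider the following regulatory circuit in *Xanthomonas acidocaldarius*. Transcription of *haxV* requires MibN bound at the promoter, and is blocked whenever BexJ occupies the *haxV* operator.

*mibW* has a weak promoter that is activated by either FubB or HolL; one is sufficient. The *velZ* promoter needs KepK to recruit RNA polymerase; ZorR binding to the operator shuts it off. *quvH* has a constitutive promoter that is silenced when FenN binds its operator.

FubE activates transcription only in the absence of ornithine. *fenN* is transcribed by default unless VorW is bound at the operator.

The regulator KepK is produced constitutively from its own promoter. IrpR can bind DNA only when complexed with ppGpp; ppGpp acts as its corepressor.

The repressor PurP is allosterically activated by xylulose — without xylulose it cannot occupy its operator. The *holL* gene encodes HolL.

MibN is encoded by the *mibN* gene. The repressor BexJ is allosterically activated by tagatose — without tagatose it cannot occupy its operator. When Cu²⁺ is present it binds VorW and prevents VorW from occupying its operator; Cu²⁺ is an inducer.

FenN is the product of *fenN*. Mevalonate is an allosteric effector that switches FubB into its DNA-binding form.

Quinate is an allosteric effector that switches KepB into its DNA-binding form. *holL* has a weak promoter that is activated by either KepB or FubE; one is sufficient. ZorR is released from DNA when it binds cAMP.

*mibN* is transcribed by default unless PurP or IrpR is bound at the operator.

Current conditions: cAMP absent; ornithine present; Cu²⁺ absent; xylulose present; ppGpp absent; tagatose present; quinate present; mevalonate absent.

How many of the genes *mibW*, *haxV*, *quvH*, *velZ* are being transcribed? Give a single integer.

Mevalonate is absent, so FubB is inactive.
Quinate is present, so KepB is active.
Ornithine is present, so FubE is inactive.
Activator KepB is present, so *holL* is transcribed.
So HolL is produced and active.
Activator HolL is present, so *mibW* is transcribed.
→ *mibW* is ON.
Xylulose is present, so PurP is active.
ppGpp is absent, so IrpR is inactive.
With repressor PurP bound, *mibN* is not transcribed.
So MibN is not produced.
Tagatose is present, so BexJ is active.
With repressor BexJ bound, *haxV* is not transcribed.
→ *haxV* is OFF.
Cu²⁺ is absent, so VorW is active.
With repressor VorW bound, *fenN* is not transcribed.
So FenN is not produced.
With no repressor bound, *quvH* is transcribed.
→ *quvH* is ON.
cAMP is absent, so ZorR is active.
KepK is produced constitutively and is active.
With repressor ZorR bound, *velZ* is not transcribed.
→ *velZ* is OFF.
2 of the 4 genes are transcribed.

2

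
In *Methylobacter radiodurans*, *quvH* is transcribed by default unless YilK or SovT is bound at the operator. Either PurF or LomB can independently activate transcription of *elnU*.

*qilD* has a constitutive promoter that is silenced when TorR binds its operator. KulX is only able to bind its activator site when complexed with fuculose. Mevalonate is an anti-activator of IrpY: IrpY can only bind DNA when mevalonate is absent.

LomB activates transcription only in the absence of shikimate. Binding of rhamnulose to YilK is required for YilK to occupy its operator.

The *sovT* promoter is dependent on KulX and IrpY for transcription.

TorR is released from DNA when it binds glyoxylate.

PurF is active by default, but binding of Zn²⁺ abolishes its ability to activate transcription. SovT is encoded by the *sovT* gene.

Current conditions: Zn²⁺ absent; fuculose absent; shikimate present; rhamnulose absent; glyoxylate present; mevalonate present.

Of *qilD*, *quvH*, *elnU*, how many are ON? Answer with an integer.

Glyoxylate is present, so TorR is inactive.
With no repressor bound, *qilD* is transcribed.
→ *qilD* is ON.
Rhamnulose is absent, so YilK is inactive.
Fuculose is absent, so KulX is inactive.
Mevalonate is present, so IrpY is inactive.
Required activator KulX is absent, so *sovT* is not transcribed.
So SovT is not produced.
With no repressor bound, *quvH* is transcribed.
→ *quvH* is ON.
Zn²⁺ is absent, so PurF is active.
Shikimate is present, so LomB is inactive.
Activator PurF is present, so *elnU* is transcribed.
→ *elnU* is ON.
3 of the 3 genes are transcribed.

3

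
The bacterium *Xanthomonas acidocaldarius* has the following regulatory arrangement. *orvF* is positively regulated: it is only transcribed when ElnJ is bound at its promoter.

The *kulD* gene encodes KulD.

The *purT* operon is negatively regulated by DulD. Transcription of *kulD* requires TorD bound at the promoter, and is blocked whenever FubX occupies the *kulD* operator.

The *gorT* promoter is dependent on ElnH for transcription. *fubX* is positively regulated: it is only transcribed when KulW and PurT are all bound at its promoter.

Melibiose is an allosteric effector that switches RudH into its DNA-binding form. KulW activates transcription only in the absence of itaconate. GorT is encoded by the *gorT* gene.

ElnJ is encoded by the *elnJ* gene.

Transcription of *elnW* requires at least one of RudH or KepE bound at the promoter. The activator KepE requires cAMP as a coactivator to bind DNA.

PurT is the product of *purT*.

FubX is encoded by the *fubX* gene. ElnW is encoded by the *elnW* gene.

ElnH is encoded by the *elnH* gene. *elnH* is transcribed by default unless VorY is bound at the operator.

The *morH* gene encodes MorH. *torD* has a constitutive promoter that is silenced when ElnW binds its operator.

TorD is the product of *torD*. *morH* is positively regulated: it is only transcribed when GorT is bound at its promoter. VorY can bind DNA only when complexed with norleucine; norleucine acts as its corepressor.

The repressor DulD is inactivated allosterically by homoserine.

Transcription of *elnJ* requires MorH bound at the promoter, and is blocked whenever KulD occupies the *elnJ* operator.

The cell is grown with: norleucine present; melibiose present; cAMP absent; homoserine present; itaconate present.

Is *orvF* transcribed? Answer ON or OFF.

Norleucine is present, so VorY is active.
With repressor VorY bound, *elnH* is not transcribed.
So ElnH is not produced.
Required activator ElnH is absent, so *gorT* is not transcribed.
So GorT is not produced.
Required activator GorT is absent, so *morH* is not transcribed.
So MorH is not produced.
Itaconate is present, so KulW is inactive.
Homoserine is present, so DulD is inactive.
With no repressor bound, *purT* is transcribed.
So PurT is produced and active.
Required activator KulW is absent, so *fubX* is not transcribed.
So FubX is not produced.
Melibiose is present, so RudH is active.
cAMP is absent, so KepE is inactive.
Activator RudH is present, so *elnW* is transcribed.
So ElnW is produced and active.
With repressor ElnW bound, *torD* is not transcribed.
So TorD is not produced.
Required activator TorD is absent, so *kulD* is not transcribed.
So KulD is not produced.
Required activator MorH is absent, so *elnJ* is not transcribed.
So ElnJ is not produced.
Required activator ElnJ is absent, so *orvF* is not transcribed.

OFF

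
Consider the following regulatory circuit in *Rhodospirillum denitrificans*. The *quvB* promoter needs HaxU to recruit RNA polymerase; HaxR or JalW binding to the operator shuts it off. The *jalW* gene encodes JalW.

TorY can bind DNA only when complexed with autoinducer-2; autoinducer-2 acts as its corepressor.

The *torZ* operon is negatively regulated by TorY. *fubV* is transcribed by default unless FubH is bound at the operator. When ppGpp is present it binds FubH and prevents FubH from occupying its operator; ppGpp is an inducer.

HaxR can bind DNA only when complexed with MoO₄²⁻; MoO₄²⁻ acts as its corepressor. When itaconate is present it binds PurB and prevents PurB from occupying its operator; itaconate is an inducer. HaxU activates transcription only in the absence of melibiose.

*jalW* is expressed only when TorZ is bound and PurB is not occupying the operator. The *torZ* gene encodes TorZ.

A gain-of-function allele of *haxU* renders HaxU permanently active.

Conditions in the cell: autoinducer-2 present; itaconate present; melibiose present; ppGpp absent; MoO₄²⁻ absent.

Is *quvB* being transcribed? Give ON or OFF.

MoO₄²⁻ is absent, so HaxR is inactive.
HaxU is constitutively active in this strain.
Autoinducer-2 is present, so TorY is active.
With repressor TorY bound, *torZ* is not transcribed.
So TorZ is not produced.
Itaconate is present, so PurB is inactive.
Required activator TorZ is absent, so *jalW* is not transcribed.
So JalW is not produced.
No repressor is bound and HaxU is active, so *quvB* is transcribed.

ON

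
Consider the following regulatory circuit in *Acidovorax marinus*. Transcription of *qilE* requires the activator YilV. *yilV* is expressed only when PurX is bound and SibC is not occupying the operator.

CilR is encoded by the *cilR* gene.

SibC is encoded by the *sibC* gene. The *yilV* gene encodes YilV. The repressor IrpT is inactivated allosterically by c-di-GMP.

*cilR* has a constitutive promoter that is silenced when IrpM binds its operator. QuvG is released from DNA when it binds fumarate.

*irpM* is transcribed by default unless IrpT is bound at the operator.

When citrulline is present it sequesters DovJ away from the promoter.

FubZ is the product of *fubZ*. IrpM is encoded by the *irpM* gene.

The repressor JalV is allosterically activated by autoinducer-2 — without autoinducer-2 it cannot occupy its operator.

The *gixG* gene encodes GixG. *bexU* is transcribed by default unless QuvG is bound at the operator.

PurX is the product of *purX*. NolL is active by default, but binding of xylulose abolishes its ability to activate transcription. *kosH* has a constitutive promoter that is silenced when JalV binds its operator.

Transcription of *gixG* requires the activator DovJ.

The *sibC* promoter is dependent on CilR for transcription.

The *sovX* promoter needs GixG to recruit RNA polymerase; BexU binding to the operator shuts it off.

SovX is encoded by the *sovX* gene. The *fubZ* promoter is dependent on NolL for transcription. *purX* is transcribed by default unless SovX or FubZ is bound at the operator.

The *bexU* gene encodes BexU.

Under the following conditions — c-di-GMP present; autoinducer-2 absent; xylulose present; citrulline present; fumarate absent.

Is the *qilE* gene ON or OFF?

c-di-GMP is present, so IrpT is inactive.
With no repressor bound, *irpM* is transcribed.
So IrpM is produced and active.
With repressor IrpM bound, *cilR* is not transcribed.
So CilR is not produced.
Required activator CilR is absent, so *sibC* is not transcribed.
So SibC is not produced.
Fumarate is absent, so QuvG is active.
With repressor QuvG bound, *bexU* is not transcribed.
So BexU is not produced.
Citrulline is present, so DovJ is inactive.
Required activator DovJ is absent, so *gixG* is not transcribed.
So GixG is not produced.
Required activator GixG is absent, so *sovX* is not transcribed.
So SovX is not produced.
Xylulose is present, so NolL is inactive.
Required activator NolL is absent, so *fubZ* is not transcribed.
So FubZ is not produced.
With no repressor bound, *purX* is transcribed.
So PurX is produced and active.
No repressor is bound and PurX is active, so *yilV* is transcribed.
So YilV is produced and active.
No repressor is bound and YilV is active, so *qilE* is transcribed.

ON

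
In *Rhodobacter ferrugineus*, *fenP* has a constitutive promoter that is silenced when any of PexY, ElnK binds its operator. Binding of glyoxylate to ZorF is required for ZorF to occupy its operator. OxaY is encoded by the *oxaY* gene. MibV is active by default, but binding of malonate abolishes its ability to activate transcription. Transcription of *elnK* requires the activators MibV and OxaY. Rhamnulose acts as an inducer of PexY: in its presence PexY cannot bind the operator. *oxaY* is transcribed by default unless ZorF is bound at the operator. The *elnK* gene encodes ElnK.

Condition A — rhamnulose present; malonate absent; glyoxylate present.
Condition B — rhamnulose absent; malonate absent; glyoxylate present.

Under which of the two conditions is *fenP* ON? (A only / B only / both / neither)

Condition A:
Rhamnulose is present, so PexY is inactive.
Malonate is absent, so MibV is active.
Glyoxylate is present, so ZorF is active.
With repressor ZorF bound, *oxaY* is not transcribed.
So OxaY is not produced.
Required activator OxaY is absent, so *elnK* is not transcribed.
So ElnK is not produced.
With no repressor bound, *fenP* is transcribed.
→ *fenP* is ON in A.
Condition B:
Rhamnulose is absent, so PexY is active.
Malonate is absent, so MibV is active.
Glyoxylate is present, so ZorF is active.
With repressor ZorF bound, *oxaY* is not transcribed.
So OxaY is not produced.
Required activator OxaY is absent, so *elnK* is not transcribed.
So ElnK is not produced.
With repressor PexY bound, *fenP* is not transcribed.
→ *fenP* is OFF in B.

A only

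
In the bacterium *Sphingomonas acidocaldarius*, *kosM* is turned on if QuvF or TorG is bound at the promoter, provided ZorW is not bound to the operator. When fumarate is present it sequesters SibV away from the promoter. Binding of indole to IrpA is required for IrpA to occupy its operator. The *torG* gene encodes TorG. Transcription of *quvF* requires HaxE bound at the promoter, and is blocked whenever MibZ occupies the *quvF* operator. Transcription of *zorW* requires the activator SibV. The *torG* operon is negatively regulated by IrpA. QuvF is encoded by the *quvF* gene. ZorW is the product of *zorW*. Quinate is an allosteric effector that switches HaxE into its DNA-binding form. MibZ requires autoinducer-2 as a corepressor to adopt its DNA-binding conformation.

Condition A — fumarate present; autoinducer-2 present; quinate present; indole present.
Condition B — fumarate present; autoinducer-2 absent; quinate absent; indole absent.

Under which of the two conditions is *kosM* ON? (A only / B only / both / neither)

B only

Condition A:
Fumarate is present, so SibV is inactive.
Required activator SibV is absent, so *zorW* is not transcribed.
So ZorW is not produced.
Autoinducer-2 is present, so MibZ is active.
Quinate is present, so HaxE is active.
With repressor MibZ bound, *quvF* is not transcribed.
So QuvF is not produced.
Indole is present, so IrpA is active.
With repressor IrpA bound, *torG* is not transcribed.
So TorG is not produced.
No activator is available at the *kosM* promoter, so *kosM* is not transcribed.
→ *kosM* is OFF in A.
Condition B:
Fumarate is present, so SibV is inactive.
Required activator SibV is absent, so *zorW* is not transcribed.
So ZorW is not produced.
Autoinducer-2 is absent, so MibZ is inactive.
Quinate is absent, so HaxE is inactive.
Required activator HaxE is absent, so *quvF* is not transcribed.
So QuvF is not produced.
Indole is absent, so IrpA is inactive.
With no repressor bound, *torG* is transcribed.
So TorG is produced and active.
Activator TorG is present, so *kosM* is transcribed.
→ *kosM* is ON in B.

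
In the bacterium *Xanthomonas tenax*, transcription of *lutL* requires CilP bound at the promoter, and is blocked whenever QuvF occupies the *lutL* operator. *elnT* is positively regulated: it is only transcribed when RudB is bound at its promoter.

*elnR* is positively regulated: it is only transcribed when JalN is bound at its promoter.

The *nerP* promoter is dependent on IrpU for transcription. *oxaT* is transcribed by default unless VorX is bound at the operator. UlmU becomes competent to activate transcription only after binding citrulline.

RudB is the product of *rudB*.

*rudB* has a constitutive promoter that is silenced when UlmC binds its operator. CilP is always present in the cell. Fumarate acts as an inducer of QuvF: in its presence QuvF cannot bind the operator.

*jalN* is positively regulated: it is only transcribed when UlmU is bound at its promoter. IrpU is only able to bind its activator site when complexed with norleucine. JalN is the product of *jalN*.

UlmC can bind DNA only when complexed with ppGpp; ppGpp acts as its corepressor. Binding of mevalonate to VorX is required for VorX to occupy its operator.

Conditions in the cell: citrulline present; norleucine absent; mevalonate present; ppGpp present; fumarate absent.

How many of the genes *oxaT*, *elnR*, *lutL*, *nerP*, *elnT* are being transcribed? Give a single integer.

1

Mevalonate is present, so VorX is active.
With repressor VorX bound, *oxaT* is not transcribed.
→ *oxaT* is OFF.
Citrulline is present, so UlmU is active.
No repressor is bound and UlmU is active, so *jalN* is transcribed.
So JalN is produced and active.
No repressor is bound and JalN is active, so *elnR* is transcribed.
→ *elnR* is ON.
Fumarate is absent, so QuvF is active.
CilP is produced constitutively and is active.
With repressor QuvF bound, *lutL* is not transcribed.
→ *lutL* is OFF.
Norleucine is absent, so IrpU is inactive.
Required activator IrpU is absent, so *nerP* is not transcribed.
→ *nerP* is OFF.
ppGpp is present, so UlmC is active.
With repressor UlmC bound, *rudB* is not transcribed.
So RudB is not produced.
Required activator RudB is absent, so *elnT* is not transcribed.
→ *elnT* is OFF.
1 of the 5 genes is transcribed.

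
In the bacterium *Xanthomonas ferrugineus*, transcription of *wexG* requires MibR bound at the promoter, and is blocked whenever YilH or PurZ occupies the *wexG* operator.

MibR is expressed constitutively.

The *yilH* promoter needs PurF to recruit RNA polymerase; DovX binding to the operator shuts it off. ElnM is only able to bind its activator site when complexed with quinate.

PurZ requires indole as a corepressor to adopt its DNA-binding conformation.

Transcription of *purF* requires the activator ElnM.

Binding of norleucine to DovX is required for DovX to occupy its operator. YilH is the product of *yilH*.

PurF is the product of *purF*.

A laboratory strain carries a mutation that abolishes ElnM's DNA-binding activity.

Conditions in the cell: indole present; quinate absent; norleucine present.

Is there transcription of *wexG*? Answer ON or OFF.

OFF

ElnM is non-functional in this strain, so it has no effect.
Required activator ElnM is absent, so *purF* is not transcribed.
So PurF is not produced.
Norleucine is present, so DovX is active.
With repressor DovX bound, *yilH* is not transcribed.
So YilH is not produced.
Indole is present, so PurZ is active.
MibR is produced constitutively and is active.
With repressor PurZ bound, *wexG* is not transcribed.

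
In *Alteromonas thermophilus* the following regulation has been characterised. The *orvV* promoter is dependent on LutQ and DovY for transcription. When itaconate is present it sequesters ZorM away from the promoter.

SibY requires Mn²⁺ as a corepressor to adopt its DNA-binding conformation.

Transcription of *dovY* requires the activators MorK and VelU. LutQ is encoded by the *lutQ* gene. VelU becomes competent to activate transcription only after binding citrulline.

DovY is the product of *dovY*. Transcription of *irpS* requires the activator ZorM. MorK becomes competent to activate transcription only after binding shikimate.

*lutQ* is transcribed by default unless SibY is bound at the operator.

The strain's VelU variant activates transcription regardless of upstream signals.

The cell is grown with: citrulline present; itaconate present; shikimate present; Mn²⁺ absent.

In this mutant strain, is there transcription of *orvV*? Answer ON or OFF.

Mn²⁺ is absent, so SibY is inactive.
With no repressor bound, *lutQ* is transcribed.
So LutQ is produced and active.
Shikimate is present, so MorK is active.
VelU is constitutively active in this strain.
No repressor is bound and MorK and VelU are active, so *dovY* is transcribed.
So DovY is produced and active.
No repressor is bound and LutQ and DovY are active, so *orvV* is transcribed.

ON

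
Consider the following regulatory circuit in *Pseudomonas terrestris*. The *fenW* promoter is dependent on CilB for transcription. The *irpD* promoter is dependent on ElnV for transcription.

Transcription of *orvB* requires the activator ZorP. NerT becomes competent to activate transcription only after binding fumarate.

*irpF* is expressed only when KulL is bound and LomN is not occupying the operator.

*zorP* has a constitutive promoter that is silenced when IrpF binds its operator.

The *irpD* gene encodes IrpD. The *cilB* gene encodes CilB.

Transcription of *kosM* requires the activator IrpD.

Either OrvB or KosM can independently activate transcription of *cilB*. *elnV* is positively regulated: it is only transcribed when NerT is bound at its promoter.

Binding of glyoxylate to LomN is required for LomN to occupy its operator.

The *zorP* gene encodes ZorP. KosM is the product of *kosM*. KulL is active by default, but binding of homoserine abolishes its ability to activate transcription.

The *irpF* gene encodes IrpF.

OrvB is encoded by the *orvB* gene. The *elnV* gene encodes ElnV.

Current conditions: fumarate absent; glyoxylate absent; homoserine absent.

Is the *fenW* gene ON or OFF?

OFF

Homoserine is absent, so KulL is active.
Glyoxylate is absent, so LomN is inactive.
No repressor is bound and KulL is active, so *irpF* is transcribed.
So IrpF is produced and active.
With repressor IrpF bound, *zorP* is not transcribed.
So ZorP is not produced.
Required activator ZorP is absent, so *orvB* is not transcribed.
So OrvB is not produced.
Fumarate is absent, so NerT is inactive.
Required activator NerT is absent, so *elnV* is not transcribed.
So ElnV is not produced.
Required activator ElnV is absent, so *irpD* is not transcribed.
So IrpD is not produced.
Required activator IrpD is absent, so *kosM* is not transcribed.
So KosM is not produced.
No activator is available at the *cilB* promoter, so *cilB* is not transcribed.
So CilB is not produced.
Required activator CilB is absent, so *fenW* is not transcribed.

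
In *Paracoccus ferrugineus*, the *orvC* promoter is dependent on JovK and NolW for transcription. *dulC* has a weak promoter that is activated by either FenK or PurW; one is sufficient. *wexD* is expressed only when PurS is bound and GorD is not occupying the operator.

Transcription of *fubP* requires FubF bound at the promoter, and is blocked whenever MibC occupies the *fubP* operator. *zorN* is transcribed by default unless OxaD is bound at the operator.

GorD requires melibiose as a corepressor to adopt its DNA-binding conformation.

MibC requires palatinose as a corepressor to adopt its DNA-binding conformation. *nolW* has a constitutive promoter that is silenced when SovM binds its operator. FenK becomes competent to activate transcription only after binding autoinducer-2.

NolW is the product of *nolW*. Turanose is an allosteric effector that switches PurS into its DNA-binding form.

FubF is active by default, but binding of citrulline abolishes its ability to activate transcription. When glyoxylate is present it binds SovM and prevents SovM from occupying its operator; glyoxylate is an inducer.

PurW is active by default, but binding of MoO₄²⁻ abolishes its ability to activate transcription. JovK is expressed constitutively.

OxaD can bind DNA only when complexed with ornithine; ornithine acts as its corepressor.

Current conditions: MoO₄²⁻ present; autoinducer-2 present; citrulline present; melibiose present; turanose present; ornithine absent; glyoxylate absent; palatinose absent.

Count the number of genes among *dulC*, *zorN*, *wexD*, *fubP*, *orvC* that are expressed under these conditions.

2

Autoinducer-2 is present, so FenK is active.
MoO₄²⁻ is present, so PurW is inactive.
Activator FenK is present, so *dulC* is transcribed.
→ *dulC* is ON.
Ornithine is absent, so OxaD is inactive.
With no repressor bound, *zorN* is transcribed.
→ *zorN* is ON.
Turanose is present, so PurS is active.
Melibiose is present, so GorD is active.
With repressor GorD bound, *wexD* is not transcribed.
→ *wexD* is OFF.
Citrulline is present, so FubF is inactive.
Palatinose is absent, so MibC is inactive.
Required activator FubF is absent, so *fubP* is not transcribed.
→ *fubP* is OFF.
JovK is produced constitutively and is active.
Glyoxylate is absent, so SovM is active.
With repressor SovM bound, *nolW* is not transcribed.
So NolW is not produced.
Required activator NolW is absent, so *orvC* is not transcribed.
→ *orvC* is OFF.
2 of the 5 genes are transcribed.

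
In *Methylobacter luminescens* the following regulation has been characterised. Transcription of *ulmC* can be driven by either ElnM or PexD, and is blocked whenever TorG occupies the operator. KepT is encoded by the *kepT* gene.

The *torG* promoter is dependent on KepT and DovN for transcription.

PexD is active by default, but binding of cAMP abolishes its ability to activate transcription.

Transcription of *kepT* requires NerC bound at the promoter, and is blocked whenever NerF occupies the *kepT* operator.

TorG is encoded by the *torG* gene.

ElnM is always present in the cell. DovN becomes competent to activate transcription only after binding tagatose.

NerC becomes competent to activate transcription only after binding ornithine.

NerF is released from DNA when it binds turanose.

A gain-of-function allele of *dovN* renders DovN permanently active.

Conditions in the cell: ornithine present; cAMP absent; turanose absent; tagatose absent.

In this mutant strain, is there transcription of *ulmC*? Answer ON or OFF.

ON

ElnM is produced constitutively and is active.
cAMP is absent, so PexD is active.
Ornithine is present, so NerC is active.
Turanose is absent, so NerF is active.
With repressor NerF bound, *kepT* is not transcribed.
So KepT is not produced.
DovN is constitutively active in this strain.
Required activator KepT is absent, so *torG* is not transcribed.
So TorG is not produced.
Activator ElnM is present, so *ulmC* is transcribed.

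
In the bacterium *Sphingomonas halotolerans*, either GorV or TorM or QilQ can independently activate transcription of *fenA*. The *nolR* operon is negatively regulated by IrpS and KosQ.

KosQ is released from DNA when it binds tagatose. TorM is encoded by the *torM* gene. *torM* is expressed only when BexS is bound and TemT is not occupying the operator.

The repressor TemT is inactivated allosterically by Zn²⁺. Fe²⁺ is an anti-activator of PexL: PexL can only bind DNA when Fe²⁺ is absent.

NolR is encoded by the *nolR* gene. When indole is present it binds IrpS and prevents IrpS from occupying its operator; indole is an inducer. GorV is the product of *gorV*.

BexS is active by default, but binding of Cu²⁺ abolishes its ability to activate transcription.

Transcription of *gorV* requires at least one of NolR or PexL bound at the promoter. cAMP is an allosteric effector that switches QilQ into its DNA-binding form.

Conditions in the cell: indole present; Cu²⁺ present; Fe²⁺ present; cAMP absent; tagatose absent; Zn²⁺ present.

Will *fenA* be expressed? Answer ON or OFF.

Indole is present, so IrpS is inactive.
Tagatose is absent, so KosQ is active.
With repressor KosQ bound, *nolR* is not transcribed.
So NolR is not produced.
Fe²⁺ is present, so PexL is inactive.
No activator is available at the *gorV* promoter, so *gorV* is not transcribed.
So GorV is not produced.
Zn²⁺ is present, so TemT is inactive.
Cu²⁺ is present, so BexS is inactive.
Required activator BexS is absent, so *torM* is not transcribed.
So TorM is not produced.
cAMP is absent, so QilQ is inactive.
No activator is available at the *fenA* promoter, so *fenA* is not transcribed.

OFF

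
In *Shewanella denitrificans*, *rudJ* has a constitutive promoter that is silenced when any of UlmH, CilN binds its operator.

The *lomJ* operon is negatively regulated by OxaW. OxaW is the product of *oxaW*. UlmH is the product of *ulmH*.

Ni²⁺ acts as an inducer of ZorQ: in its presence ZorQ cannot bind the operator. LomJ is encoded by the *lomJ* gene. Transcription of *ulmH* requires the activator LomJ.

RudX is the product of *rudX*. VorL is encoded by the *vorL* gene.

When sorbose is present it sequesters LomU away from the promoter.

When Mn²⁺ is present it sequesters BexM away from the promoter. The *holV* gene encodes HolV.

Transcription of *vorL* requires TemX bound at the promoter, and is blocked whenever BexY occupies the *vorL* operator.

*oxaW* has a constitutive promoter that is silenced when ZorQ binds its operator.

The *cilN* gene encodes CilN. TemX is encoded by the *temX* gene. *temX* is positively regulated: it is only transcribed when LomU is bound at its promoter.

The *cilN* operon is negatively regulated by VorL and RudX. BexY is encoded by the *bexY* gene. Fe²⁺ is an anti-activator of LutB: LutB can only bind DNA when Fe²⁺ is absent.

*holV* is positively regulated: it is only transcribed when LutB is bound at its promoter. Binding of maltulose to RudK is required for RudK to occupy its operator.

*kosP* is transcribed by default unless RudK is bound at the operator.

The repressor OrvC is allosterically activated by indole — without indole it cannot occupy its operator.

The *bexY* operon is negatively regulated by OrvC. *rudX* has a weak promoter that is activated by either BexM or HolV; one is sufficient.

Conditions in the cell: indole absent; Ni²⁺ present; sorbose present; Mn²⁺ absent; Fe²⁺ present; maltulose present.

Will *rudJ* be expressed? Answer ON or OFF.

ON

Ni²⁺ is present, so ZorQ is inactive.
With no repressor bound, *oxaW* is transcribed.
So OxaW is produced and active.
With repressor OxaW bound, *lomJ* is not transcribed.
So LomJ is not produced.
Required activator LomJ is absent, so *ulmH* is not transcribed.
So UlmH is not produced.
Sorbose is present, so LomU is inactive.
Required activator LomU is absent, so *temX* is not transcribed.
So TemX is not produced.
Indole is absent, so OrvC is inactive.
With no repressor bound, *bexY* is transcribed.
So BexY is produced and active.
With repressor BexY bound, *vorL* is not transcribed.
So VorL is not produced.
Mn²⁺ is absent, so BexM is active.
Fe²⁺ is present, so LutB is inactive.
Required activator LutB is absent, so *holV* is not transcribed.
So HolV is not produced.
Activator BexM is present, so *rudX* is transcribed.
So RudX is produced and active.
With repressor RudX bound, *cilN* is not transcribed.
So CilN is not produced.
With no repressor bound, *rudJ* is transcribed.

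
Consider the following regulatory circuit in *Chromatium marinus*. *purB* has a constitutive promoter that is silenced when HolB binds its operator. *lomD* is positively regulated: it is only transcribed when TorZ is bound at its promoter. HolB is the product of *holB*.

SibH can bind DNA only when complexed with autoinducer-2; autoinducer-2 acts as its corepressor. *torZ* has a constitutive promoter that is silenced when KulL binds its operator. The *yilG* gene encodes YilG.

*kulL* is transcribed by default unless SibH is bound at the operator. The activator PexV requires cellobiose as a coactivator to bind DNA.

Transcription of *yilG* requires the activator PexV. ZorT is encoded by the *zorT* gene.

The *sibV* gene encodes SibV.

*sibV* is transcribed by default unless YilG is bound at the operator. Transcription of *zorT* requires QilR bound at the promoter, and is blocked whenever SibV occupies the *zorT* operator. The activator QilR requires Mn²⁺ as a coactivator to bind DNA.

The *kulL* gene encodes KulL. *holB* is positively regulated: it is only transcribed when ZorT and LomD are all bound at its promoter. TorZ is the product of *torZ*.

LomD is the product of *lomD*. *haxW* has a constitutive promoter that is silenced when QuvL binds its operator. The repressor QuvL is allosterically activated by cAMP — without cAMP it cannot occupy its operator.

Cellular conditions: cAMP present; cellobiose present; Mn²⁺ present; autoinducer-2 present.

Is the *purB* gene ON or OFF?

Cellobiose is present, so PexV is active.
No repressor is bound and PexV is active, so *yilG* is transcribed.
So YilG is produced and active.
With repressor YilG bound, *sibV* is not transcribed.
So SibV is not produced.
Mn²⁺ is present, so QilR is active.
No repressor is bound and QilR is active, so *zorT* is transcribed.
So ZorT is produced and active.
Autoinducer-2 is present, so SibH is active.
With repressor SibH bound, *kulL* is not transcribed.
So KulL is not produced.
With no repressor bound, *torZ* is transcribed.
So TorZ is produced and active.
No repressor is bound and TorZ is active, so *lomD* is transcribed.
So LomD is produced and active.
No repressor is bound and ZorT and LomD are active, so *holB* is transcribed.
So HolB is produced and active.
With repressor HolB bound, *purB* is not transcribed.

OFF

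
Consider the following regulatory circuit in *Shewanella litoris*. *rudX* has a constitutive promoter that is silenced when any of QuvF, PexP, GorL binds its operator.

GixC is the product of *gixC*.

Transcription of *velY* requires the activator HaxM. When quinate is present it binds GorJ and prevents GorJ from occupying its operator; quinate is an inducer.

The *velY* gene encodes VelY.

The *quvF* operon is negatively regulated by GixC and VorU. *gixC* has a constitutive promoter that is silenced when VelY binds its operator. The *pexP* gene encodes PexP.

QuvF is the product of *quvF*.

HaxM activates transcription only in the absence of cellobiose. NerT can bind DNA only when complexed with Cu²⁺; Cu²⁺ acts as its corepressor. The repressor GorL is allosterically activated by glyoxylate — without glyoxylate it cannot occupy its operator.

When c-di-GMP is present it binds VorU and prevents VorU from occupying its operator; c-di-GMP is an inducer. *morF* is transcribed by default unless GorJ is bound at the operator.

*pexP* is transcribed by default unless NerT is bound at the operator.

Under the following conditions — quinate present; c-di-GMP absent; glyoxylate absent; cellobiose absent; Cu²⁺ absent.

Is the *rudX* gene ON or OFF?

Cellobiose is absent, so HaxM is active.
No repressor is bound and HaxM is active, so *velY* is transcribed.
So VelY is produced and active.
With repressor VelY bound, *gixC* is not transcribed.
So GixC is not produced.
c-di-GMP is absent, so VorU is active.
With repressor VorU bound, *quvF* is not transcribed.
So QuvF is not produced.
Cu²⁺ is absent, so NerT is inactive.
With no repressor bound, *pexP* is transcribed.
So PexP is produced and active.
Glyoxylate is absent, so GorL is inactive.
With repressor PexP bound, *rudX* is not transcribed.

OFF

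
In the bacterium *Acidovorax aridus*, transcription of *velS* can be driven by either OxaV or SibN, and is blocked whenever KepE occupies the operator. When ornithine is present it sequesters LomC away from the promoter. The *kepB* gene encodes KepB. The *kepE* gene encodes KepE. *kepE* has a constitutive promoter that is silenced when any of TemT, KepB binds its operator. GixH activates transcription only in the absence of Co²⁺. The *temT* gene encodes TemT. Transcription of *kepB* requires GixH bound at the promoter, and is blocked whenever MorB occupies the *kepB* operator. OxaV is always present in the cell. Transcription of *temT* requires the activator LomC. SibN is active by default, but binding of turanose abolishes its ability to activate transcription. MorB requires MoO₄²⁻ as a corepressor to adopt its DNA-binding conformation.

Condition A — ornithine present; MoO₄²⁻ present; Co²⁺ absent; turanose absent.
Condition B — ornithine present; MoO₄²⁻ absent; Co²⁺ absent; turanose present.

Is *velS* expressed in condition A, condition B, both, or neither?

Condition A:
Ornithine is present, so LomC is inactive.
Required activator LomC is absent, so *temT* is not transcribed.
So TemT is not produced.
MoO₄²⁻ is present, so MorB is active.
Co²⁺ is absent, so GixH is active.
With repressor MorB bound, *kepB* is not transcribed.
So KepB is not produced.
With no repressor bound, *kepE* is transcribed.
So KepE is produced and active.
OxaV is produced constitutively and is active.
Turanose is absent, so SibN is active.
With repressor KepE bound, *velS* is not transcribed.
→ *velS* is OFF in A.
Condition B:
Ornithine is present, so LomC is inactive.
Required activator LomC is absent, so *temT* is not transcribed.
So TemT is not produced.
MoO₄²⁻ is absent, so MorB is inactive.
Co²⁺ is absent, so GixH is active.
No repressor is bound and GixH is active, so *kepB* is transcribed.
So KepB is produced and active.
With repressor KepB bound, *kepE* is not transcribed.
So KepE is not produced.
OxaV is produced constitutively and is active.
Turanose is present, so SibN is inactive.
Activator OxaV is present, so *velS* is transcribed.
→ *velS* is ON in B.

B only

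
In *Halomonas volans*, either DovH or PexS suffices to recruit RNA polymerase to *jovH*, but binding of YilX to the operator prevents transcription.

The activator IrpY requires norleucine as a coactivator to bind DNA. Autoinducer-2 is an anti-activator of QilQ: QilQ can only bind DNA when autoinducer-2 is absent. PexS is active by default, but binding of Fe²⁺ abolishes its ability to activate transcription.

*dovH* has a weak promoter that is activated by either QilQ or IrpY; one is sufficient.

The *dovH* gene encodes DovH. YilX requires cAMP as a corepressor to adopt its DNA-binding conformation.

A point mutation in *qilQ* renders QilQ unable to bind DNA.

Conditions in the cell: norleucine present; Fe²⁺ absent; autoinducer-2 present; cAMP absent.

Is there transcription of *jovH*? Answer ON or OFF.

ON

QilQ is non-functional in this strain, so it has no effect.
Norleucine is present, so IrpY is active.
Activator IrpY is present, so *dovH* is transcribed.
So DovH is produced and active.
cAMP is absent, so YilX is inactive.
Fe²⁺ is absent, so PexS is active.
Activator DovH is present, so *jovH* is transcribed.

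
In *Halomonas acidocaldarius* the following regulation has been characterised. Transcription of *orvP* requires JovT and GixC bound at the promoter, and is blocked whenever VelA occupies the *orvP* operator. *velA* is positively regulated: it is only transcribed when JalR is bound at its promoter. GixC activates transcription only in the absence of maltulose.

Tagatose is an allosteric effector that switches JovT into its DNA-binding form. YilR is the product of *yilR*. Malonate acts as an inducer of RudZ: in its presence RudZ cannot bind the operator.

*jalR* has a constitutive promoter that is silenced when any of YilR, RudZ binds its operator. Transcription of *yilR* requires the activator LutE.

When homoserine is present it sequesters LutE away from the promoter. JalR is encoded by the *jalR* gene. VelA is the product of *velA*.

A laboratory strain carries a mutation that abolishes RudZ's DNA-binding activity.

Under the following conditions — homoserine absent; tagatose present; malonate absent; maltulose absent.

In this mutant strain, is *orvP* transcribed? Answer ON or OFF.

Tagatose is present, so JovT is active.
Maltulose is absent, so GixC is active.
Homoserine is absent, so LutE is active.
No repressor is bound and LutE is active, so *yilR* is transcribed.
So YilR is produced and active.
RudZ is non-functional in this strain, so it has no effect.
With repressor YilR bound, *jalR* is not transcribed.
So JalR is not produced.
Required activator JalR is absent, so *velA* is not transcribed.
So VelA is not produced.
No repressor is bound and JovT and GixC are active, so *orvP* is transcribed.

ON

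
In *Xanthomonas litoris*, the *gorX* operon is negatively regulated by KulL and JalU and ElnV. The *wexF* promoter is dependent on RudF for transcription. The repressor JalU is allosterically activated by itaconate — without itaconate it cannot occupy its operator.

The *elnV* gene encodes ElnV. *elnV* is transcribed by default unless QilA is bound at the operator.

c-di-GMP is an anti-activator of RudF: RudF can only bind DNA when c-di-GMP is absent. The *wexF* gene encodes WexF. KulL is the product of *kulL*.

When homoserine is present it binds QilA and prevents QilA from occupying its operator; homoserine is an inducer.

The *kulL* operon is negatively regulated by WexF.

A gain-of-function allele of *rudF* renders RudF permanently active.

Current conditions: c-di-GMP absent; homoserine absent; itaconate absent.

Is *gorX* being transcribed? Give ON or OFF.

ON

RudF is constitutively active in this strain.
No repressor is bound and RudF is active, so *wexF* is transcribed.
So WexF is produced and active.
With repressor WexF bound, *kulL* is not transcribed.
So KulL is not produced.
Itaconate is absent, so JalU is inactive.
Homoserine is absent, so QilA is active.
With repressor QilA bound, *elnV* is not transcribed.
So ElnV is not produced.
With no repressor bound, *gorX* is transcribed.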